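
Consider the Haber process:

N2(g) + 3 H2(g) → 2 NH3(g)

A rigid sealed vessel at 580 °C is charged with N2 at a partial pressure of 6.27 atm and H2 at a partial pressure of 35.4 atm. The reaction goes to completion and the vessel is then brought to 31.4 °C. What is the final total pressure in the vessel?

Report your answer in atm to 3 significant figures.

10.4 atm

At constant V, partial pressures at 580 °C are proportional to moles, so apply stoichiometry directly to pressures.
P(H2) required for 6.27 atm of N2 = (3/1) × 6.27 = 18.81 atm; available 35.4 atm, so N2 is limiting.
P(H2) remaining = 35.4 − (3/1) × 6.27 = 16.59 atm
P(gaseous products) = (2)/1 × 6.27 = 12.54 atm
P_total at 580 °C = 16.59 + 12.54 = 29.13 atm
Scaling to 31.4 °C: P = 29.13 × 304.55/853.15 = 10.40 atm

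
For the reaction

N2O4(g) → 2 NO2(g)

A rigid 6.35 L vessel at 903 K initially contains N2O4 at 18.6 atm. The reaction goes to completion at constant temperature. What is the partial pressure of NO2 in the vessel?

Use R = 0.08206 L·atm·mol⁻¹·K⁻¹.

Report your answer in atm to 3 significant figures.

n(N2O4)₀ = PV/RT = (18.6 × 6.35) / (0.08206 × 903) = 1.594 mol
n(NO2) = (2/1) × 1.594 = 3.188 mol
P(NO2) = nRT/V = 3.188 × 0.08206 × 903 / 6.35 = 37.20 atm

37.2 atm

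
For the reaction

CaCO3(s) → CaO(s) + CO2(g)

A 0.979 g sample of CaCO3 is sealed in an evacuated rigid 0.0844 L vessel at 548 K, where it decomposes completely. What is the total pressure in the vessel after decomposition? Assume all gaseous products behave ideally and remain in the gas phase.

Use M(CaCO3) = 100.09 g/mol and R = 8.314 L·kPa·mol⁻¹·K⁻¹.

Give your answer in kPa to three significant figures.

528 kPa

n(CaCO3) = 0.979 / 100.09 = 0.009781 mol
n(gas produced) = (1/1) × 0.009781 = 0.009781 mol
P = nRT/V = 0.009781 × 8.314 × 548 / 0.0844 = 528.0 kPa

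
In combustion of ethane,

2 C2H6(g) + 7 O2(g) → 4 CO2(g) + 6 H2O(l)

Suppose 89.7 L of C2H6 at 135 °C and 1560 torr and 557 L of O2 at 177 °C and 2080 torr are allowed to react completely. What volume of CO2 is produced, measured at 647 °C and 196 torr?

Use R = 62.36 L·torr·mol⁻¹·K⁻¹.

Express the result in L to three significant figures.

3220 L

n(C2H6) = PV/RT = (1560 × 89.7) / (62.36 × 408.15) = 5.498 mol
n(O2) = PV/RT = (2080 × 557) / (62.36 × 450.15) = 41.27 mol
For 5.498 mol C2H6, stoichiometry requires (7/2) × 5.498 = 19.24 mol O2; 41.27 mol is available, so C2H6 is limiting.
n(CO2) = (4/2) × 5.498 = 11.00 mol
V(CO2) = nRT/P = 11.00 × 62.36 × 920.15 / 196 = 3220 L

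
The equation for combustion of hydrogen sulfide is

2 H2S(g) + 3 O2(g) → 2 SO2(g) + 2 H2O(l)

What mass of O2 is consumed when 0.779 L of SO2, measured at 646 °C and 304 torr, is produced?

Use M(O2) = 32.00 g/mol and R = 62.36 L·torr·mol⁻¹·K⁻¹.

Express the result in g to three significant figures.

0.198 g

n(SO2) = PV/RT = (304 × 0.779) / (62.36 × 919.15) = 0.004132 mol
n(O2) = (3/2) × 0.004132 = 0.006198 mol
m(O2) = 0.006198 × 32.00 = 0.1983 g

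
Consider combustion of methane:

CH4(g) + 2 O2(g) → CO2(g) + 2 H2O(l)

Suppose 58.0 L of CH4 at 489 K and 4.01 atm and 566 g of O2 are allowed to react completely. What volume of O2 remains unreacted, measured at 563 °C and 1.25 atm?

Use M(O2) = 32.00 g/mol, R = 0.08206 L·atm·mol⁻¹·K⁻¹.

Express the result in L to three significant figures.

335 L

n(CH4) = PV/RT = (4.01 × 58.0) / (0.08206 × 489) = 5.796 mol
n(O2) = 566 / 32.00 = 17.69 mol
For 5.796 mol CH4, stoichiometry requires (2/1) × 5.796 = 11.59 mol O2; 17.69 mol is available, so CH4 is limiting.
n(O2) consumed = (2/1) × 5.796 = 11.59 mol; remaining = 17.69 − 11.59 = 6.100 mol
V(O2) = nRT/P = 6.100 × 0.08206 × 836.15 / 1.25 = 334.8 L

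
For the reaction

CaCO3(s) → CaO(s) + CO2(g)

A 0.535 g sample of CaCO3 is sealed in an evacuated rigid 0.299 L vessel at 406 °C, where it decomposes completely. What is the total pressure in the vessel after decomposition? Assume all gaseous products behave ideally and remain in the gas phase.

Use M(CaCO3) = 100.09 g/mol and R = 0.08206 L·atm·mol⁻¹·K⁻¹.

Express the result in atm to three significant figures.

0.996 atm

n(CaCO3) = 0.535 / 100.09 = 0.005345 mol
n(gas produced) = (1/1) × 0.005345 = 0.005345 mol
P = nRT/V = 0.005345 × 0.08206 × 679.15 / 0.299 = 0.9963 atm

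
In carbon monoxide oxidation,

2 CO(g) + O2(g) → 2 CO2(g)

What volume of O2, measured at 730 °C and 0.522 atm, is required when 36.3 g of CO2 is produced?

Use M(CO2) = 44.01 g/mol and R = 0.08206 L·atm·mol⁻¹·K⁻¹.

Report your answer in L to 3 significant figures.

65.0 L

n(CO2) = 36.30 / 44.01 = 0.8248 mol
n(O2) = (1/2) × 0.8248 = 0.4124 mol
V = nRT/P = 0.4124 × 0.08206 × 1003.15 / 0.522 = 65.03 L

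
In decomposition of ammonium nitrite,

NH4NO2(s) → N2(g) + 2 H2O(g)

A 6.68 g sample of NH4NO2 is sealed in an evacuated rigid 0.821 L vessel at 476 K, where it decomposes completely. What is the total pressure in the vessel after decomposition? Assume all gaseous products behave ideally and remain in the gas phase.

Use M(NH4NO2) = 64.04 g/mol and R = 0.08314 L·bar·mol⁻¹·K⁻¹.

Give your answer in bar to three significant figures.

n(NH4NO2) = 6.68 / 64.04 = 0.1043 mol
n(gas produced) = (3/1) × 0.1043 = 0.3129 mol
P = nRT/V = 0.3129 × 0.08314 × 476 / 0.821 = 15.08 bar

15.1 bar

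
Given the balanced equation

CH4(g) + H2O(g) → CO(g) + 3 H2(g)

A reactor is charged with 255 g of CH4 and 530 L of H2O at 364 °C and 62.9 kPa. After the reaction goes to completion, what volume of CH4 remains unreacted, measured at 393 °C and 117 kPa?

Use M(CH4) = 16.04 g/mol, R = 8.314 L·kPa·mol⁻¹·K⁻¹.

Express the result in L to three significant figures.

n(CH4) = 255 / 16.04 = 15.90 mol
n(H2O) = PV/RT = (62.9 × 530) / (8.314 × 637.15) = 6.293 mol
For 15.90 mol CH4, stoichiometry requires (1/1) × 15.90 = 15.90 mol H2O; 6.293 mol is available, so H2O is limiting.
n(CH4) consumed = (1/1) × 6.293 = 6.293 mol; remaining = 15.90 − 6.293 = 9.607 mol
V(CH4) = nRT/P = 9.607 × 8.314 × 666.15 / 117 = 454.8 L

455 L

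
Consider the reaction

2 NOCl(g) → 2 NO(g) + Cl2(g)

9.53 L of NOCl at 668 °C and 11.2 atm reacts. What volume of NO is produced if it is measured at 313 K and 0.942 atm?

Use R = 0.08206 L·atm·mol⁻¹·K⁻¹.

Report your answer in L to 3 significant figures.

n(NOCl) = PV/RT = (11.2 × 9.53) / (0.08206 × 941.15) = 1.382 mol
n(NO) = (2/2) × 1.382 = 1.382 mol
V = nRT/P = 1.382 × 0.08206 × 313 / 0.942 = 37.68 L

37.7 L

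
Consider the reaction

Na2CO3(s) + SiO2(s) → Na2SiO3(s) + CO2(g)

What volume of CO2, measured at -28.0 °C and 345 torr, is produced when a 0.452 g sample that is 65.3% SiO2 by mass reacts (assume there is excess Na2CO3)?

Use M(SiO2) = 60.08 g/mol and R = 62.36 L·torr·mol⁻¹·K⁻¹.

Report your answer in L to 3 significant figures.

0.218 L

mass of SiO2 = 0.452 × 65.3/100 = 0.2952 g
n(SiO2) = 0.2952 / 60.08 = 0.004913 mol
n(CO2) = (1/1) × 0.004913 = 0.004913 mol
V = nRT/P = 0.004913 × 62.36 × 245.15 / 345 = 0.2177 L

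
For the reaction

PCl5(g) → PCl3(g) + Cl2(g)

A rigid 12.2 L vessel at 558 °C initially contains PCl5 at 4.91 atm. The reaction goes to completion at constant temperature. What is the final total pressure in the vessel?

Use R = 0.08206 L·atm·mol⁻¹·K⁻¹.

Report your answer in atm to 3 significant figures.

At constant T and V, P ∝ n(gas): 1 mol gas → 2 mol gas.
P_final = (2/1) × 4.91 = 9.820 atm

9.82 atm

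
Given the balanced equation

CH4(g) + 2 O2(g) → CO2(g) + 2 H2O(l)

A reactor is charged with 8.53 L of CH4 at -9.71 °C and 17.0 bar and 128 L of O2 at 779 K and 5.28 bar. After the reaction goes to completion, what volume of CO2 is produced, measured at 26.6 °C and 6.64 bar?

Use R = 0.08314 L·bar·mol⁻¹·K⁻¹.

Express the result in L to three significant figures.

19.6 L

n(CH4) = PV/RT = (17.0 × 8.53) / (0.08314 × 263.44) = 6.621 mol
n(O2) = PV/RT = (5.28 × 128) / (0.08314 × 779) = 10.44 mol
For 6.621 mol CH4, stoichiometry requires (2/1) × 6.621 = 13.24 mol O2; 10.44 mol is available, so O2 is limiting.
n(CO2) = (1/2) × 10.44 = 5.220 mol
V(CO2) = nRT/P = 5.220 × 0.08314 × 299.75 / 6.64 = 19.59 L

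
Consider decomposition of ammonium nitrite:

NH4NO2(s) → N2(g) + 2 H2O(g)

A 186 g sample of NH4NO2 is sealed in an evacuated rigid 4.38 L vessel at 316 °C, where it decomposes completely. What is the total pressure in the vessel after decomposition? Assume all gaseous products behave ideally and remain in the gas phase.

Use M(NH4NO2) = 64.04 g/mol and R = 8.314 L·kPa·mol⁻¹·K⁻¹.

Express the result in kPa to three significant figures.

9740 kPa

n(NH4NO2) = 186 / 64.04 = 2.904 mol
n(gas produced) = (3/1) × 2.904 = 8.712 mol
P = nRT/V = 8.712 × 8.314 × 589.15 / 4.38 = 9743 kPa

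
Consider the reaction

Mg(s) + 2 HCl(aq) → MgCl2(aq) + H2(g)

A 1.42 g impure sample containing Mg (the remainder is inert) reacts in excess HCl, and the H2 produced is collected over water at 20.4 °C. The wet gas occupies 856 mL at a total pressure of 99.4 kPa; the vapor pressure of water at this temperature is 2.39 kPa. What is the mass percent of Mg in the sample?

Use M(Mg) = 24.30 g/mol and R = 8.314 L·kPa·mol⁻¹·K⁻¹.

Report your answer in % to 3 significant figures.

58.2 %

P(H2) = 99.4 − 2.39 = 97.01 kPa
n(H2) = PV/RT = (97.01 × 0.8560) / (8.314 × 293.55) = 0.03403 mol
n(Mg) = (1/1) × 0.03403 = 0.03403 mol
m(Mg) = 0.03403 × 24.30 = 0.8269 g
%Mg = 0.8269 / 1.42 × 100 = 58.23%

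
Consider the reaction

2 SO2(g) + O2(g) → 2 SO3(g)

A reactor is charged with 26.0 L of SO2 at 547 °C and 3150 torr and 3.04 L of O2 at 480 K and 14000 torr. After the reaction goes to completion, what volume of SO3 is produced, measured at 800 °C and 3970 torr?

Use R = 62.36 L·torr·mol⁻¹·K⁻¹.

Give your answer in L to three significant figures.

27.0 L

n(SO2) = PV/RT = (3150 × 26.0) / (62.36 × 820.15) = 1.601 mol
n(O2) = PV/RT = (14000 × 3.04) / (62.36 × 480) = 1.422 mol
For 1.601 mol SO2, stoichiometry requires (1/2) × 1.601 = 0.8005 mol O2; 1.422 mol is available, so SO2 is limiting.
n(SO3) = (2/2) × 1.601 = 1.601 mol
V(SO3) = nRT/P = 1.601 × 62.36 × 1073.15 / 3970 = 26.99 L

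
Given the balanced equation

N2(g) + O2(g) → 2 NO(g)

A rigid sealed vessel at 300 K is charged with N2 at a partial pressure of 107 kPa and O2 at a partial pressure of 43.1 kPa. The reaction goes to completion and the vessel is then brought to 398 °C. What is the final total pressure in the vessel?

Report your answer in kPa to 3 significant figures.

336 kPa

Because the vessel is rigid and T is held at 300 K, work the stoichiometry in partial pressures (P_i = n_iRT/V).
P(O2) required for 107 kPa of N2 = (1/1) × 107 = 107.0 kPa; available 43.1 kPa, so O2 is limiting.
P(N2) remaining = 107 − (1/1) × 43.1 = 63.90 kPa
P(gaseous products) = (2)/1 × 43.1 = 86.20 kPa
P_total at 300 K = 63.90 + 86.20 = 150.1 kPa
Scaling to 398 °C: P = 150.1 × 671.15/300 = 335.8 kPa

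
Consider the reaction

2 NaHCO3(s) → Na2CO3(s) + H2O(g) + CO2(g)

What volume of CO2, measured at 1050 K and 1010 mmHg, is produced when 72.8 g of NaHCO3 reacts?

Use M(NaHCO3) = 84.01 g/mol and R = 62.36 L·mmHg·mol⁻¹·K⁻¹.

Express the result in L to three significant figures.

28.1 L

n(NaHCO3) = 72.80 / 84.01 = 0.8666 mol
n(CO2) = (1/2) × 0.8666 = 0.4333 mol
V = nRT/P = 0.4333 × 62.36 × 1050 / 1010 = 28.09 L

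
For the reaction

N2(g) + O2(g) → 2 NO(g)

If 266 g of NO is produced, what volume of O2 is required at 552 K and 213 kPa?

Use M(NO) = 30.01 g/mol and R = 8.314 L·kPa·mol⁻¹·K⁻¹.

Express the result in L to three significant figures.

95.5 L

n(NO) = 266.0 / 30.01 = 8.864 mol
n(O2) = (1/2) × 8.864 = 4.432 mol
V = nRT/P = 4.432 × 8.314 × 552 / 213 = 95.49 L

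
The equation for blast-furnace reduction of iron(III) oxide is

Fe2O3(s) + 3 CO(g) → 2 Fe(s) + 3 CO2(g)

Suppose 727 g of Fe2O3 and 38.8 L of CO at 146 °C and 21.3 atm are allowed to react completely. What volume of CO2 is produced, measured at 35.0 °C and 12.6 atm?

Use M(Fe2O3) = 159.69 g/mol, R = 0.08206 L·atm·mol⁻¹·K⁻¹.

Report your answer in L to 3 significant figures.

n(Fe2O3) = 727 / 159.69 = 4.553 mol
n(CO) = PV/RT = (21.3 × 38.8) / (0.08206 × 419.15) = 24.03 mol
For 4.553 mol Fe2O3, stoichiometry requires (3/1) × 4.553 = 13.66 mol CO; 24.03 mol is available, so Fe2O3 is limiting.
n(CO2) = (3/1) × 4.553 = 13.66 mol
V(CO2) = nRT/P = 13.66 × 0.08206 × 308.15 / 12.6 = 27.41 L

27.4 L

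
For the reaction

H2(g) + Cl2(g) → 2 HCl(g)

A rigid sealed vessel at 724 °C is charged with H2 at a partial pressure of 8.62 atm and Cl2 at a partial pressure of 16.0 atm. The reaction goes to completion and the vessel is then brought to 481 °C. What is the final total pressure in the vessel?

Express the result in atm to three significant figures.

18.6 atm

With V and T fixed, P_i ∝ n_i, so the mole ratios apply directly to partial pressures at 724 °C.
P(Cl2) required for 8.62 atm of H2 = (1/1) × 8.62 = 8.620 atm; available 16.0 atm, so H2 is limiting.
P(Cl2) remaining = 16.0 − (1/1) × 8.62 = 7.380 atm
P(gaseous products) = (2)/1 × 8.62 = 17.24 atm
P_total at 724 °C = 7.380 + 17.24 = 24.62 atm
Scaling to 481 °C: P = 24.62 × 754.15/997.15 = 18.62 atm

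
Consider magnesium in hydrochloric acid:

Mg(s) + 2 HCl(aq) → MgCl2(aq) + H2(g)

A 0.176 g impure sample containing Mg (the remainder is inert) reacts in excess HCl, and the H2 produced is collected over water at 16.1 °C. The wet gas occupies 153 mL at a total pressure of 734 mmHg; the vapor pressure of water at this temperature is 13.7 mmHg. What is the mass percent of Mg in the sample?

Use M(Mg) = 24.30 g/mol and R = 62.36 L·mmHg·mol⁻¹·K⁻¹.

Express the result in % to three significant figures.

P(H2) = 734 − 13.7 = 720.3 mmHg
n(H2) = PV/RT = (720.3 × 0.1530) / (62.36 × 289.25) = 0.006110 mol
n(Mg) = (1/1) × 0.006110 = 0.006110 mol
m(Mg) = 0.006110 × 24.30 = 0.1485 g
%Mg = 0.1485 / 0.176 × 100 = 84.38%

84.4 %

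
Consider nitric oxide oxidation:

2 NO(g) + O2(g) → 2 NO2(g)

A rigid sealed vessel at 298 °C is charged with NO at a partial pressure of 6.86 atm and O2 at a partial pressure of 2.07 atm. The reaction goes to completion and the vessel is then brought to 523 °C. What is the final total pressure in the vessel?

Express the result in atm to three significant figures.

Because the vessel is rigid and T is held at 298 °C, work the stoichiometry in partial pressures (P_i = n_iRT/V).
P(O2) required for 6.86 atm of NO = (1/2) × 6.86 = 3.430 atm; available 2.07 atm, so O2 is limiting.
P(NO) remaining = 6.86 − (2/1) × 2.07 = 2.720 atm
P(gaseous products) = (2)/1 × 2.07 = 4.140 atm
P_total at 298 °C = 2.720 + 4.140 = 6.860 atm
Scaling to 523 °C: P = 6.860 × 796.15/571.15 = 9.562 atm

9.56 atm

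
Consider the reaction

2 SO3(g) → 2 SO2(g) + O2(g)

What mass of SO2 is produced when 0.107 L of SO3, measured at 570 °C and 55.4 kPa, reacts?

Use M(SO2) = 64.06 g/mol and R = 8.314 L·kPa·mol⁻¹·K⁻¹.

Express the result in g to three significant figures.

n(SO3) = PV/RT = (55.4 × 0.107) / (8.314 × 843.15) = 0.0008456 mol
n(SO2) = (2/2) × 0.0008456 = 0.0008456 mol
m(SO2) = 0.0008456 × 64.06 = 0.05417 g

0.0542 g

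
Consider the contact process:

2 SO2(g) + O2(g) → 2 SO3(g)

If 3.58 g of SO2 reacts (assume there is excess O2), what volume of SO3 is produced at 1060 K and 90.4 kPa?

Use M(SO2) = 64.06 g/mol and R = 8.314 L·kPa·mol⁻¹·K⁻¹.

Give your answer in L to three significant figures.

5.45 L

n(SO2) = 3.580 / 64.06 = 0.05589 mol
n(SO3) = (2/2) × 0.05589 = 0.05589 mol
V = nRT/P = 0.05589 × 8.314 × 1060 / 90.4 = 5.449 L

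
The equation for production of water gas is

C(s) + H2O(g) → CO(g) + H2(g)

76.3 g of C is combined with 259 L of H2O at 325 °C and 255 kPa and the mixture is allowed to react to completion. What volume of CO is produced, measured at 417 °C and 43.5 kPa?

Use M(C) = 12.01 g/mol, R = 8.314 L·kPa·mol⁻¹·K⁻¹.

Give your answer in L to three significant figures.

n(C) = 76.3 / 12.01 = 6.353 mol
n(H2O) = PV/RT = (255 × 259) / (8.314 × 598.15) = 13.28 mol
For 6.353 mol C, stoichiometry requires (1/1) × 6.353 = 6.353 mol H2O; 13.28 mol is available, so C is limiting.
n(CO) = (1/1) × 6.353 = 6.353 mol
V(CO) = nRT/P = 6.353 × 8.314 × 690.15 / 43.5 = 838.0 L

838 L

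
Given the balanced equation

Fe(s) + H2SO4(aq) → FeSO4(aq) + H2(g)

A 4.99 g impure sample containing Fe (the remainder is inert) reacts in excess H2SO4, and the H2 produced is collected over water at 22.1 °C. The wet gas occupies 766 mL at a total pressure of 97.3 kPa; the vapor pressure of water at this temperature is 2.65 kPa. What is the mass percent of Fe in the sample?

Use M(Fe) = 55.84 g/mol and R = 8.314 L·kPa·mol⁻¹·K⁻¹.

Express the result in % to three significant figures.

33.1 %

P(H2) = 97.3 − 2.65 = 94.65 kPa
n(H2) = PV/RT = (94.65 × 0.7660) / (8.314 × 295.25) = 0.02954 mol
n(Fe) = (1/1) × 0.02954 = 0.02954 mol
m(Fe) = 0.02954 × 55.84 = 1.650 g
%Fe = 1.650 / 4.99 × 100 = 33.07%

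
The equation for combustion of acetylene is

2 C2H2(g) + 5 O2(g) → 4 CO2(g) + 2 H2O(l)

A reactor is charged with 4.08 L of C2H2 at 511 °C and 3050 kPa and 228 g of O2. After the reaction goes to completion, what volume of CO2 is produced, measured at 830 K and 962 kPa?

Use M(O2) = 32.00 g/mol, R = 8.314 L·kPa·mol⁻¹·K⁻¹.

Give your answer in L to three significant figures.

27.4 L

n(C2H2) = PV/RT = (3050 × 4.08) / (8.314 × 784.15) = 1.909 mol
n(O2) = 228 / 32.00 = 7.125 mol
For 1.909 mol C2H2, stoichiometry requires (5/2) × 1.909 = 4.772 mol O2; 7.125 mol is available, so C2H2 is limiting.
n(CO2) = (4/2) × 1.909 = 3.818 mol
V(CO2) = nRT/P = 3.818 × 8.314 × 830 / 962 = 27.39 L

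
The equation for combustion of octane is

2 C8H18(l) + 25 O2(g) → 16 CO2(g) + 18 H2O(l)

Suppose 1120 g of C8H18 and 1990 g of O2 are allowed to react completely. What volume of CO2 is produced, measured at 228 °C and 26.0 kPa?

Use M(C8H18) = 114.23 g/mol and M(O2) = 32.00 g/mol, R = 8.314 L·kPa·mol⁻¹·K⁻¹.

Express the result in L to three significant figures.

n(C8H18) = 1120 / 114.23 = 9.805 mol
n(O2) = 1990 / 32.00 = 62.19 mol
For 9.805 mol C8H18, stoichiometry requires (25/2) × 9.805 = 122.6 mol O2; 62.19 mol is available, so O2 is limiting.
n(CO2) = (16/25) × 62.19 = 39.80 mol
V(CO2) = nRT/P = 39.80 × 8.314 × 501.15 / 26.0 = 6378 L

6380 L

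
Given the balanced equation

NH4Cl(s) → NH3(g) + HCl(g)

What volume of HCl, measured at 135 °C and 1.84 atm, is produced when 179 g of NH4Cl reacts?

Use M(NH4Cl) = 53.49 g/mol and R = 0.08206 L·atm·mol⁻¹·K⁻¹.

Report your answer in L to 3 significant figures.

n(NH4Cl) = 179.0 / 53.49 = 3.346 mol
n(HCl) = (1/1) × 3.346 = 3.346 mol
V = nRT/P = 3.346 × 0.08206 × 408.15 / 1.84 = 60.91 L

60.9 L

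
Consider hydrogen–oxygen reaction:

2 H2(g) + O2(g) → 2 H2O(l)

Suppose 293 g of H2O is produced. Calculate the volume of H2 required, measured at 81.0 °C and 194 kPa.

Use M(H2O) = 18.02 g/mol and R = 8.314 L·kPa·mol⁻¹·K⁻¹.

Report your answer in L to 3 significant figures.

247 L

n(H2O) = 293.0 / 18.02 = 16.26 mol
n(H2) = (2/2) × 16.26 = 16.26 mol
V = nRT/P = 16.26 × 8.314 × 354.15 / 194 = 246.8 L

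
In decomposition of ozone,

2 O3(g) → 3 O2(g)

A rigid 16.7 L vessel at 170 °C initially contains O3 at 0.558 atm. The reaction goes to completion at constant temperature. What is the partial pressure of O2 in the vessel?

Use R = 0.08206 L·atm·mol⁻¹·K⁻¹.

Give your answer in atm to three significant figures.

0.837 atm

n(O3)₀ = PV/RT = (0.558 × 16.7) / (0.08206 × 443.15) = 0.2563 mol
n(O2) = (3/2) × 0.2563 = 0.3844 mol
P(O2) = nRT/V = 0.3844 × 0.08206 × 443.15 / 16.7 = 0.8370 atm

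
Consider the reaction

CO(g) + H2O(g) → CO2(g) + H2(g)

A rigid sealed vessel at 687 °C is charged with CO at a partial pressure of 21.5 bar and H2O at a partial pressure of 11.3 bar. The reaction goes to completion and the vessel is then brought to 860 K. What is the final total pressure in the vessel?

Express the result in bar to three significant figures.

29.4 bar

At constant V, partial pressures at 687 °C are proportional to moles, so apply stoichiometry directly to pressures.
P(H2O) required for 21.5 bar of CO = (1/1) × 21.5 = 21.50 bar; available 11.3 bar, so H2O is limiting.
P(CO) remaining = 21.5 − (1/1) × 11.3 = 10.20 bar
P(gaseous products) = (1+1)/1 × 11.3 = 22.60 bar
P_total at 687 °C = 10.20 + 22.60 = 32.80 bar
Scaling to 860 K: P = 32.80 × 860/960.15 = 29.38 bar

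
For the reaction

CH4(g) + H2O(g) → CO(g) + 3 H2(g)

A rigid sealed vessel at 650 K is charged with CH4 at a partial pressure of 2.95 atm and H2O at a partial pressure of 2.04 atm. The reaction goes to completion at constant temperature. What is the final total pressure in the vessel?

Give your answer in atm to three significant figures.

9.07 atm

At constant V, partial pressures at 650 K are proportional to moles, so apply stoichiometry directly to pressures.
P(H2O) required for 2.95 atm of CH4 = (1/1) × 2.95 = 2.950 atm; available 2.04 atm, so H2O is limiting.
P(CH4) remaining = 2.95 − (1/1) × 2.04 = 0.9100 atm
P(gaseous products) = (1+3)/1 × 2.04 = 8.160 atm
P_total at 650 K = 0.9100 + 8.160 = 9.070 atm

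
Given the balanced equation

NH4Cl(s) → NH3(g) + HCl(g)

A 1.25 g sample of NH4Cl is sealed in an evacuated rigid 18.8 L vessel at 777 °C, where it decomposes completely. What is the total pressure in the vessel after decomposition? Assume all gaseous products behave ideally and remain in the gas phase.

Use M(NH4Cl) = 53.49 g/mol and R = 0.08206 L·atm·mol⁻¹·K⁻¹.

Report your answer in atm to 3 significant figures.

0.214 atm

n(NH4Cl) = 1.25 / 53.49 = 0.02337 mol
n(gas produced) = (2/1) × 0.02337 = 0.04674 mol
P = nRT/V = 0.04674 × 0.08206 × 1050.15 / 18.8 = 0.2142 atm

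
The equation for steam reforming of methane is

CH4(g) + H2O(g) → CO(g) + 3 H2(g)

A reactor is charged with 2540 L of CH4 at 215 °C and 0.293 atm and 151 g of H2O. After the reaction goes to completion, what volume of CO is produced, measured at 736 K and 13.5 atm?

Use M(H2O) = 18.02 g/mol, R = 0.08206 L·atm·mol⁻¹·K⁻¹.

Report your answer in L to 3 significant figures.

37.5 L

n(CH4) = PV/RT = (0.293 × 2540) / (0.08206 × 488.15) = 18.58 mol
n(H2O) = 151 / 18.02 = 8.380 mol
For 18.58 mol CH4, stoichiometry requires (1/1) × 18.58 = 18.58 mol H2O; 8.380 mol is available, so H2O is limiting.
n(CO) = (1/1) × 8.380 = 8.380 mol
V(CO) = nRT/P = 8.380 × 0.08206 × 736 / 13.5 = 37.49 L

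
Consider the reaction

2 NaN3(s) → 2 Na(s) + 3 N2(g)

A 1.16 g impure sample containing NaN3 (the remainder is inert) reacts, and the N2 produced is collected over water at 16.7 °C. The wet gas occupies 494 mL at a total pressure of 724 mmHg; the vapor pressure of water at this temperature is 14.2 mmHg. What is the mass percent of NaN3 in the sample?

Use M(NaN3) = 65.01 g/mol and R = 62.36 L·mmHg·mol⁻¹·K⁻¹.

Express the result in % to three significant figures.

P(N2) = 724 − 14.2 = 709.8 mmHg
n(N2) = PV/RT = (709.8 × 0.4940) / (62.36 × 289.85) = 0.01940 mol
n(NaN3) = (2/3) × 0.01940 = 0.01293 mol
m(NaN3) = 0.01293 × 65.01 = 0.8406 g
%NaN3 = 0.8406 / 1.16 × 100 = 72.47%

72.5 %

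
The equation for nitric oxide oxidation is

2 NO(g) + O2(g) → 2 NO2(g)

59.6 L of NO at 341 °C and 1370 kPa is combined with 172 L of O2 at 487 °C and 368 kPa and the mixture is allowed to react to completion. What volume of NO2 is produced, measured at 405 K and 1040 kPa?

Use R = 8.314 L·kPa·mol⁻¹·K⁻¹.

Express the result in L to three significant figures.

n(NO) = PV/RT = (1370 × 59.6) / (8.314 × 614.15) = 15.99 mol
n(O2) = PV/RT = (368 × 172) / (8.314 × 760.15) = 10.02 mol
For 15.99 mol NO, stoichiometry requires (1/2) × 15.99 = 7.995 mol O2; 10.02 mol is available, so NO is limiting.
n(NO2) = (2/2) × 15.99 = 15.99 mol
V(NO2) = nRT/P = 15.99 × 8.314 × 405 / 1040 = 51.77 L

51.8 L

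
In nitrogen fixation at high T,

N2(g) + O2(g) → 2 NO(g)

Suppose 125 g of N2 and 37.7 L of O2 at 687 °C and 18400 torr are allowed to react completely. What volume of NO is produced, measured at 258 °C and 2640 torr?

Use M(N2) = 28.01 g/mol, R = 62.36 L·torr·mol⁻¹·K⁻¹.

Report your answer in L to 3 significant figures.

112 L

n(N2) = 125 / 28.01 = 4.463 mol
n(O2) = PV/RT = (18400 × 37.7) / (62.36 × 960.15) = 11.59 mol
For 4.463 mol N2, stoichiometry requires (1/1) × 4.463 = 4.463 mol O2; 11.59 mol is available, so N2 is limiting.
n(NO) = (2/1) × 4.463 = 8.926 mol
V(NO) = nRT/P = 8.926 × 62.36 × 531.15 / 2640 = 112.0 L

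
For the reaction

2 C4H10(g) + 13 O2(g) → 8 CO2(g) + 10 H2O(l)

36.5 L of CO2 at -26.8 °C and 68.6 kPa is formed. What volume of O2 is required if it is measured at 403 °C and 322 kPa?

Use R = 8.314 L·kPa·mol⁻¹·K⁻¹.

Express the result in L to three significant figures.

34.7 L

n(CO2) = PV/RT = (68.6 × 36.5) / (8.314 × 246.35) = 1.223 mol
n(O2) = (13/8) × 1.223 = 1.987 mol
V = nRT/P = 1.987 × 8.314 × 676.15 / 322 = 34.69 L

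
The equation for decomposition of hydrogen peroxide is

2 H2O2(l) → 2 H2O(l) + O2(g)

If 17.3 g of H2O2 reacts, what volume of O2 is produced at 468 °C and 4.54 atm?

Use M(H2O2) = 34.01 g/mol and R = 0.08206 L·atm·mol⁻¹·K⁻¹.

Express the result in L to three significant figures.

3.41 L

n(H2O2) = 17.30 / 34.01 = 0.5087 mol
n(O2) = (1/2) × 0.5087 = 0.2544 mol
V = nRT/P = 0.2544 × 0.08206 × 741.15 / 4.54 = 3.408 L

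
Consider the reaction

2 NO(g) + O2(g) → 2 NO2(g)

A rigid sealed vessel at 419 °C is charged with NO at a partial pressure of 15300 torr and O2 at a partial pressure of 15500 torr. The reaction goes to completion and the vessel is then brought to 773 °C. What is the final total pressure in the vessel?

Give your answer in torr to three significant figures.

35000 torr

Because the vessel is rigid and T is held at 419 °C, work the stoichiometry in partial pressures (P_i = n_iRT/V).
P(O2) required for 15300 torr of NO = (1/2) × 15300 = 7650 torr; available 15500 torr, so NO is limiting.
P(O2) remaining = 15500 − (1/2) × 15300 = 7850 torr
P(gaseous products) = (2)/2 × 15300 = 15300 torr
P_total at 419 °C = 7850 + 15300 = 23150 torr
Scaling to 773 °C: P = 23150 × 1046.15/692.15 = 34990 torr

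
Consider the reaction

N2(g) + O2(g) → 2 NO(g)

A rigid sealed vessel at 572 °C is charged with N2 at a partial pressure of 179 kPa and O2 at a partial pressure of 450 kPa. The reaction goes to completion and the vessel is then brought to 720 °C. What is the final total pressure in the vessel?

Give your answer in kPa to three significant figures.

With V and T fixed, P_i ∝ n_i, so the mole ratios apply directly to partial pressures at 572 °C.
P(O2) required for 179 kPa of N2 = (1/1) × 179 = 179.0 kPa; available 450 kPa, so N2 is limiting.
P(O2) remaining = 450 − (1/1) × 179 = 271.0 kPa
P(gaseous products) = (2)/1 × 179 = 358.0 kPa
P_total at 572 °C = 271.0 + 358.0 = 629.0 kPa
Scaling to 720 °C: P = 629.0 × 993.15/845.15 = 739.1 kPa

739 kPa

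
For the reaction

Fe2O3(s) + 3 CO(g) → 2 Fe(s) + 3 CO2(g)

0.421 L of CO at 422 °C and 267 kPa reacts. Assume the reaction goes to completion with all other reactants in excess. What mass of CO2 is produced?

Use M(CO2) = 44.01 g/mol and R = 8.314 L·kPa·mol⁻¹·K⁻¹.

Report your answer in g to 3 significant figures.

0.856 g

n(CO) = PV/RT = (267 × 0.421) / (8.314 × 695.15) = 0.01945 mol
n(CO2) = (3/3) × 0.01945 = 0.01945 mol
m(CO2) = 0.01945 × 44.01 = 0.8560 g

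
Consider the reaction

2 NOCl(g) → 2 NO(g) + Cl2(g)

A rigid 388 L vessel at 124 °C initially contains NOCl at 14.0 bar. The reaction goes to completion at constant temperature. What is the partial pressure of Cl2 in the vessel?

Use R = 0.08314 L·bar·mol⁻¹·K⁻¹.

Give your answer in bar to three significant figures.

n(NOCl)₀ = PV/RT = (14.0 × 388) / (0.08314 × 397.15) = 164.5 mol
n(Cl2) = (1/2) × 164.5 = 82.25 mol
P(Cl2) = nRT/V = 82.25 × 0.08314 × 397.15 / 388 = 7.000 bar

7.00 bar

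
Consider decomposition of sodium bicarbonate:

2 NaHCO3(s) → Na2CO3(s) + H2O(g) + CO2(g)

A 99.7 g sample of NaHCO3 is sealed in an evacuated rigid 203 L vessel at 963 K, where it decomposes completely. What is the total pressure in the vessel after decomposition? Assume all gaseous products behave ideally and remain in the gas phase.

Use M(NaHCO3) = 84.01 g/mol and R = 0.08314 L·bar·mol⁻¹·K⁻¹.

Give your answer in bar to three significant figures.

n(NaHCO3) = 99.7 / 84.01 = 1.187 mol
n(gas produced) = (2/2) × 1.187 = 1.187 mol
P = nRT/V = 1.187 × 0.08314 × 963 / 203 = 0.4682 bar

0.468 bar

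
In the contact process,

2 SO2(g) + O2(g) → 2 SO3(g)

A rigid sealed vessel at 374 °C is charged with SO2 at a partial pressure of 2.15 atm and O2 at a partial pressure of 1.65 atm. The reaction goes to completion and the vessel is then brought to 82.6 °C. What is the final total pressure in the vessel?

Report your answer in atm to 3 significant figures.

1.50 atm

With V and T fixed, P_i ∝ n_i, so the mole ratios apply directly to partial pressures at 374 °C.
P(O2) required for 2.15 atm of SO2 = (1/2) × 2.15 = 1.075 atm; available 1.65 atm, so SO2 is limiting.
P(O2) remaining = 1.65 − (1/2) × 2.15 = 0.5750 atm
P(gaseous products) = (2)/2 × 2.15 = 2.150 atm
P_total at 374 °C = 0.5750 + 2.150 = 2.725 atm
Scaling to 82.6 °C: P = 2.725 × 355.75/647.15 = 1.498 atm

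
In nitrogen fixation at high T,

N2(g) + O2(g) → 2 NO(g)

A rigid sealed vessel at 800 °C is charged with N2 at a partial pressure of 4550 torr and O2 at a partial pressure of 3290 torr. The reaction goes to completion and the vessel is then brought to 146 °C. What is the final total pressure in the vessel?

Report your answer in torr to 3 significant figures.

3060 torr

With V and T fixed, P_i ∝ n_i, so the mole ratios apply directly to partial pressures at 800 °C.
P(O2) required for 4550 torr of N2 = (1/1) × 4550 = 4550 torr; available 3290 torr, so O2 is limiting.
P(N2) remaining = 4550 − (1/1) × 3290 = 1260 torr
P(gaseous products) = (2)/1 × 3290 = 6580 torr
P_total at 800 °C = 1260 + 6580 = 7840 torr
Scaling to 146 °C: P = 7840 × 419.15/1073.15 = 3062 torr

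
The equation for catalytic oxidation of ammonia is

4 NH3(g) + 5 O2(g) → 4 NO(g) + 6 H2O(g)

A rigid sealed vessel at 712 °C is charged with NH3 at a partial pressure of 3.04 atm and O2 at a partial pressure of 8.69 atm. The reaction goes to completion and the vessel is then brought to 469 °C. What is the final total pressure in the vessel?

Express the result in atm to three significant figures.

At constant V, partial pressures at 712 °C are proportional to moles, so apply stoichiometry directly to pressures.
P(O2) required for 3.04 atm of NH3 = (5/4) × 3.04 = 3.800 atm; available 8.69 atm, so NH3 is limiting.
P(O2) remaining = 8.69 − (5/4) × 3.04 = 4.890 atm
P(gaseous products) = (4+6)/4 × 3.04 = 7.600 atm
P_total at 712 °C = 4.890 + 7.600 = 12.49 atm
Scaling to 469 °C: P = 12.49 × 742.15/985.15 = 9.409 atm

9.41 atm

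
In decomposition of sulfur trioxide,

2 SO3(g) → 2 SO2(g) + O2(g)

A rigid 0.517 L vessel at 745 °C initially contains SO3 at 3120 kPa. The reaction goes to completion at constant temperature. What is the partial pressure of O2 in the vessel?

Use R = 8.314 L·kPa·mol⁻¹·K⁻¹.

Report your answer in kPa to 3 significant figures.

1560 kPa

n(SO3)₀ = PV/RT = (3120 × 0.517) / (8.314 × 1018.15) = 0.1906 mol
n(O2) = (1/2) × 0.1906 = 0.09530 mol
P(O2) = nRT/V = 0.09530 × 8.314 × 1018.15 / 0.517 = 1560 kPa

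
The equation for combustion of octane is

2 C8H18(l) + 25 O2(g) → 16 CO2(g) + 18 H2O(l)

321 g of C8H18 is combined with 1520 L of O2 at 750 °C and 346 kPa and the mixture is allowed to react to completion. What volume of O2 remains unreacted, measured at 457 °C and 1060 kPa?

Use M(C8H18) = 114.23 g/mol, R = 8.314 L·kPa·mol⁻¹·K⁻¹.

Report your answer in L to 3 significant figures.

153 L

n(C8H18) = 321 / 114.23 = 2.810 mol
n(O2) = PV/RT = (346 × 1520) / (8.314 × 1023.15) = 61.83 mol
For 2.810 mol C8H18, stoichiometry requires (25/2) × 2.810 = 35.12 mol O2; 61.83 mol is available, so C8H18 is limiting.
n(O2) consumed = (25/2) × 2.810 = 35.12 mol; remaining = 61.83 − 35.12 = 26.71 mol
V(O2) = nRT/P = 26.71 × 8.314 × 730.15 / 1060 = 153.0 L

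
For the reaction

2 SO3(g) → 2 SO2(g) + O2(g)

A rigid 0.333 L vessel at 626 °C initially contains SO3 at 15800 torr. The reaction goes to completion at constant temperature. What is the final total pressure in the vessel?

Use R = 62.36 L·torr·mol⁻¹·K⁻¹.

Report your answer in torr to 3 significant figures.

23700 torr

At constant T and V, P ∝ n(gas): 2 mol gas → 3 mol gas.
P_final = (3/2) × 15800 = 23700 torr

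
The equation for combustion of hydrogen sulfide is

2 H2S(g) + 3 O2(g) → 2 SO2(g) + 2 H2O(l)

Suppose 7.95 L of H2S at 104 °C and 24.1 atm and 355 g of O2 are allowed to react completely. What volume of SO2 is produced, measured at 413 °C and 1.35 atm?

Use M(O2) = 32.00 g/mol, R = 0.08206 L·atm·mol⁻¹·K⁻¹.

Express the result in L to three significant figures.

258 L

n(H2S) = PV/RT = (24.1 × 7.95) / (0.08206 × 377.15) = 6.191 mol
n(O2) = 355 / 32.00 = 11.09 mol
For 6.191 mol H2S, stoichiometry requires (3/2) × 6.191 = 9.287 mol O2; 11.09 mol is available, so H2S is limiting.
n(SO2) = (2/2) × 6.191 = 6.191 mol
V(SO2) = nRT/P = 6.191 × 0.08206 × 686.15 / 1.35 = 258.2 L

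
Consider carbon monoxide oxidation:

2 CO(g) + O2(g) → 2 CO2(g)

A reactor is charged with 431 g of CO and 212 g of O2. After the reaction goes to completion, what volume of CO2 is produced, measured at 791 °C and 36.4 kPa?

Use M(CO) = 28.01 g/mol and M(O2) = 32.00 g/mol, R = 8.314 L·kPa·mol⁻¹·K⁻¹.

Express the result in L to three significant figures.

3220 L

n(CO) = 431 / 28.01 = 15.39 mol
n(O2) = 212 / 32.00 = 6.625 mol
For 15.39 mol CO, stoichiometry requires (1/2) × 15.39 = 7.695 mol O2; 6.625 mol is available, so O2 is limiting.
n(CO2) = (2/1) × 6.625 = 13.25 mol
V(CO2) = nRT/P = 13.25 × 8.314 × 1064.15 / 36.4 = 3221 L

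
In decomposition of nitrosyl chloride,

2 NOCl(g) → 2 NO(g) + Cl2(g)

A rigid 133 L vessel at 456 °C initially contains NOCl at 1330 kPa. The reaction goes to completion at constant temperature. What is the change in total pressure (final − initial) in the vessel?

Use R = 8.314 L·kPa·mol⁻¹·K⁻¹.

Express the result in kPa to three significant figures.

665 kPa

Rigid vessel, constant T ⇒ P scales with total gas moles (2 → 3).
P_final = (3/2) × 1330 = 1995 kPa; ΔP = 1995 − 1330 = 665.0 kPa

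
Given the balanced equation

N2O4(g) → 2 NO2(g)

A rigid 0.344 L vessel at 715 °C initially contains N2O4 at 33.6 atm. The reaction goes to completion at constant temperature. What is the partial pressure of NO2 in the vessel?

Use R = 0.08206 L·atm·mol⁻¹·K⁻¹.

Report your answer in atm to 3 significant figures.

n(N2O4)₀ = PV/RT = (33.6 × 0.344) / (0.08206 × 988.15) = 0.1425 mol
n(NO2) = (2/1) × 0.1425 = 0.2850 mol
P(NO2) = nRT/V = 0.2850 × 0.08206 × 988.15 / 0.344 = 67.18 atm

67.2 atm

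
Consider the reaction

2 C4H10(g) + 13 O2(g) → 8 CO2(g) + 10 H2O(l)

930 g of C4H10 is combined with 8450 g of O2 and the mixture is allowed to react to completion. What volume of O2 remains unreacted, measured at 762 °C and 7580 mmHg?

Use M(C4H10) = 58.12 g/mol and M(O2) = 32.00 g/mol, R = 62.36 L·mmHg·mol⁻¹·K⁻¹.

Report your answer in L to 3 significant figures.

n(C4H10) = 930 / 58.12 = 16.00 mol
n(O2) = 8450 / 32.00 = 264.1 mol
For 16.00 mol C4H10, stoichiometry requires (13/2) × 16.00 = 104.0 mol O2; 264.1 mol is available, so C4H10 is limiting.
n(O2) consumed = (13/2) × 16.00 = 104.0 mol; remaining = 264.1 − 104.0 = 160.1 mol
V(O2) = nRT/P = 160.1 × 62.36 × 1035.15 / 7580 = 1363 L

1360 L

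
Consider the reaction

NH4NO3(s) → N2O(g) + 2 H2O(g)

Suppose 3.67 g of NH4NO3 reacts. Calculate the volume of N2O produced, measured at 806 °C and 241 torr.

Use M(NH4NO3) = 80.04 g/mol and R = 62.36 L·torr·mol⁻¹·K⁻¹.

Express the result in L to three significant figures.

12.8 L

n(NH4NO3) = 3.670 / 80.04 = 0.04585 mol
n(N2O) = (1/1) × 0.04585 = 0.04585 mol
V = nRT/P = 0.04585 × 62.36 × 1079.15 / 241 = 12.80 L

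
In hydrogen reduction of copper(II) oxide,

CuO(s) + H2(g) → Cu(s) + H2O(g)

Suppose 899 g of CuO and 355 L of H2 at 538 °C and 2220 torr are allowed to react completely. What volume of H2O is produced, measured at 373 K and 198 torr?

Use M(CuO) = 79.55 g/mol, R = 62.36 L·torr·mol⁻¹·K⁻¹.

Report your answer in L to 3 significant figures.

n(CuO) = 899 / 79.55 = 11.30 mol
n(H2) = PV/RT = (2220 × 355) / (62.36 × 811.15) = 15.58 mol
For 11.30 mol CuO, stoichiometry requires (1/1) × 11.30 = 11.30 mol H2; 15.58 mol is available, so CuO is limiting.
n(H2O) = (1/1) × 11.30 = 11.30 mol
V(H2O) = nRT/P = 11.30 × 62.36 × 373 / 198 = 1327 L

1330 L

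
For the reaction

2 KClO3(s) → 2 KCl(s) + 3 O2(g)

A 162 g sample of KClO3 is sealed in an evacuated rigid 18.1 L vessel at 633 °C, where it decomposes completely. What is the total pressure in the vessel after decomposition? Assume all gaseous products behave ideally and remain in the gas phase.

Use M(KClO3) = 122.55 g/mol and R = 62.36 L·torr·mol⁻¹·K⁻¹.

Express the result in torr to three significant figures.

6190 torr

n(KClO3) = 162 / 122.55 = 1.322 mol
n(gas produced) = (3/2) × 1.322 = 1.983 mol
P = nRT/V = 1.983 × 62.36 × 906.15 / 18.1 = 6191 torr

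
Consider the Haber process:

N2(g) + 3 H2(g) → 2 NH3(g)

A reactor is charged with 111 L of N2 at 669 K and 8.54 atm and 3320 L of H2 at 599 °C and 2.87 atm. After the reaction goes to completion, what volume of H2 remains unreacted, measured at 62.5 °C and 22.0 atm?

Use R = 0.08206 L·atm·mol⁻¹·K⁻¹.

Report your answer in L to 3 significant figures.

n(N2) = PV/RT = (8.54 × 111) / (0.08206 × 669) = 17.27 mol
n(H2) = PV/RT = (2.87 × 3320) / (0.08206 × 872.15) = 133.1 mol
For 17.27 mol N2, stoichiometry requires (3/1) × 17.27 = 51.81 mol H2; 133.1 mol is available, so N2 is limiting.
n(H2) consumed = (3/1) × 17.27 = 51.81 mol; remaining = 133.1 − 51.81 = 81.29 mol
V(H2) = nRT/P = 81.29 × 0.08206 × 335.65 / 22.0 = 101.8 L

102 L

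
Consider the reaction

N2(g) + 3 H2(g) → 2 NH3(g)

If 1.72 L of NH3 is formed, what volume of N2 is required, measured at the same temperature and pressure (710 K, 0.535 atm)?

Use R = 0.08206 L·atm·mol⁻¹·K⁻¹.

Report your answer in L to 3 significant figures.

At constant T and P, gas volumes are in the mole ratio: V(N2) = (1/2) × 1.72 = 0.8600 L

0.860 L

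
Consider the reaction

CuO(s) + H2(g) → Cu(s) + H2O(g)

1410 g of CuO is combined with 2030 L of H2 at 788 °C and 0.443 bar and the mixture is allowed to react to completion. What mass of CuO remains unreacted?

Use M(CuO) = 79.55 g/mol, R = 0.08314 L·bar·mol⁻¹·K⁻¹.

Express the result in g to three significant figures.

599 g

n(CuO) = 1410 / 79.55 = 17.72 mol
n(H2) = PV/RT = (0.443 × 2030) / (0.08314 × 1061.15) = 10.19 mol
For 17.72 mol CuO, stoichiometry requires (1/1) × 17.72 = 17.72 mol H2; 10.19 mol is available, so H2 is limiting.
n(CuO) consumed = (1/1) × 10.19 = 10.19 mol; remaining = 17.72 − 10.19 = 7.530 mol
m(CuO) = 7.530 × 79.55 = 599.0 g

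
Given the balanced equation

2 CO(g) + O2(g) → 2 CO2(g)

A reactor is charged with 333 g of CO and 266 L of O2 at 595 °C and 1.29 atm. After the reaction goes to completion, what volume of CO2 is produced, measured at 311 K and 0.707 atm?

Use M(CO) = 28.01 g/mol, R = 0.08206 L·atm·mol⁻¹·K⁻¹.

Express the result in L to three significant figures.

348 L

n(CO) = 333 / 28.01 = 11.89 mol
n(O2) = PV/RT = (1.29 × 266) / (0.08206 × 868.15) = 4.817 mol
For 11.89 mol CO, stoichiometry requires (1/2) × 11.89 = 5.945 mol O2; 4.817 mol is available, so O2 is limiting.
n(CO2) = (2/1) × 4.817 = 9.634 mol
V(CO2) = nRT/P = 9.634 × 0.08206 × 311 / 0.707 = 347.8 L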